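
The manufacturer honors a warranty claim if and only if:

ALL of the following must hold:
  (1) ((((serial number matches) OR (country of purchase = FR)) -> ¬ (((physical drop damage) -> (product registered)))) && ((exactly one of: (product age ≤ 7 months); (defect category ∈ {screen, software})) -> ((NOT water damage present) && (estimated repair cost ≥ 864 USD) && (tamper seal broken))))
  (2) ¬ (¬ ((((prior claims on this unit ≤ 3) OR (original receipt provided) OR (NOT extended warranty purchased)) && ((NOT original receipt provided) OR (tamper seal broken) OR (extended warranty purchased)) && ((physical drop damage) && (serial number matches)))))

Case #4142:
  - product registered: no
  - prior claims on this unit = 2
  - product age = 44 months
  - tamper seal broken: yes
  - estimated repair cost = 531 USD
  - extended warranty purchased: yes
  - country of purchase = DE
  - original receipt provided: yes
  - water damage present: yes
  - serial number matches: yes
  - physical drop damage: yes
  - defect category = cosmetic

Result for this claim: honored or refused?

Honored

Atomic conditions:
  serial number matches: yes → true
  country of purchase = FR: DE == FR is false
  physical drop damage: yes → true
  product registered: no → false
  product age ≤ 7 months: 44 ≤ 7 is false
  defect category ∈ {screen, software}: cosmetic is not in the set → false
  NOT water damage present: yes → false
  estimated repair cost ≥ 864 USD: 531 ≥ 864 is false
  tamper seal broken: yes → true
  prior claims on this unit ≤ 3: 2 ≤ 3 is true
  original receipt provided: yes → true
  NOT extended warranty purchased: yes → false
  NOT original receipt provided: yes → false
  extended warranty purchased: yes → true
Combine:
[1.1.1] true OR false = true
[1.1.2.1] true → false = false
[1.1.2] NOT false = true
[1.1] true → true = true
[1.2.1] exactly-one(false, false) = false
[1.2.2] false AND false AND true = false
[1.2] false → false (antecedent false ⇒ implication holds) = true
[1] true AND true = true
[2.1.1.1] true OR true OR false = true
[2.1.1.2] false OR true OR true = true
[2.1.1.3] true AND true = true
[2.1.1] true AND true AND true = true
[2.1] NOT true = false
[2] NOT false = true
[root] true AND true = true
Overall: true → honored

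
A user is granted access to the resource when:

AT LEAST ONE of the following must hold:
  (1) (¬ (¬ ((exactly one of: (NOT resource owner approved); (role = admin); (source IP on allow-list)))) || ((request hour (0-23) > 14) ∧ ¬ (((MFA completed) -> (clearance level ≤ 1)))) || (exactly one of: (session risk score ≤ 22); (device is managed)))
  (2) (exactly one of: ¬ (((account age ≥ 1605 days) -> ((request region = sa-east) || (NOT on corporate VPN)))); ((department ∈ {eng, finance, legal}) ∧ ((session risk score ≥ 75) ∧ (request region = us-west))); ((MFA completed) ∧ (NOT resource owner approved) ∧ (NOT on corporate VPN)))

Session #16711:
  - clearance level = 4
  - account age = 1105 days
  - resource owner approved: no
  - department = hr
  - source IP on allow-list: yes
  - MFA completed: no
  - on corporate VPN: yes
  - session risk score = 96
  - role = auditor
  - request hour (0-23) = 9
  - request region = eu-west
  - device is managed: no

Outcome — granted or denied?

Denied

Atomic conditions:
  NOT resource owner approved: no → true
  role = admin: auditor == admin is false
  source IP on allow-list: yes → true
  request hour (0-23) > 14: 9 > 14 is false
  MFA completed: no → false
  clearance level ≤ 1: 4 ≤ 1 is false
  session risk score ≤ 22: 96 ≤ 22 is false
  device is managed: no → false
  account age ≥ 1605 days: 1105 ≥ 1605 is false
  request region = sa-east: eu-west == sa-east is false
  NOT on corporate VPN: yes → false
  department ∈ {eng, finance, legal}: hr is not in the set → false
  session risk score ≥ 75: 96 ≥ 75 is true
  request region = us-west: eu-west == us-west is false
Combine:
[1.1.1.1] exactly-one(true, false, true) = false
[1.1.1] NOT false = true
[1.1] NOT true = false
[1.2.2.1] false → false (antecedent false ⇒ implication holds) = true
[1.2.2] NOT true = false
[1.2] false AND false = false
[1.3] exactly-one(false, false) = false
[1] false OR false OR false = false
[2.1.1.2] false OR false = false
[2.1.1] false → false (antecedent false ⇒ implication holds) = true
[2.1] NOT true = false
[2.2.2] true AND false = false
[2.2] false AND false = false
[2.3] false AND true AND false = false
[2] exactly-one(false, false, false) = false
[root] false OR false = false
Overall: false → denied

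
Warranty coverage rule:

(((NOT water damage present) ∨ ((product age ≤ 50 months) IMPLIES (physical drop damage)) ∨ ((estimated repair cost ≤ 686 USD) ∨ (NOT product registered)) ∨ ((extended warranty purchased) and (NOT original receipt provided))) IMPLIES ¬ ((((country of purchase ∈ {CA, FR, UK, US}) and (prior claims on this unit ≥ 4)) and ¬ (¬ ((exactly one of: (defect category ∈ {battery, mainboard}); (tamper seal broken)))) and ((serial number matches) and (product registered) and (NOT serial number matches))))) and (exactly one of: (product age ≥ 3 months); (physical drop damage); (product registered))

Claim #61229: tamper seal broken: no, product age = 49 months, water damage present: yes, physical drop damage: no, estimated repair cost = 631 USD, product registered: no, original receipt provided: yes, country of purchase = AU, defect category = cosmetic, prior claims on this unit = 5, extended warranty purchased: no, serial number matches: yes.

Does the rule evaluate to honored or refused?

Atomic conditions:
  NOT water damage present: yes → false
  product age ≤ 50 months: 49 ≤ 50 is true
  physical drop damage: no → false
  estimated repair cost ≤ 686 USD: 631 ≤ 686 is true
  NOT product registered: no → true
  extended warranty purchased: no → false
  NOT original receipt provided: yes → false
  country of purchase ∈ {CA, FR, UK, US}: AU is not in the set → false
  prior claims on this unit ≥ 4: 5 ≥ 4 is true
  defect category ∈ {battery, mainboard}: cosmetic is not in the set → false
  tamper seal broken: no → false
  serial number matches: yes → true
  product registered: no → false
  NOT serial number matches: yes → false
  product age ≥ 3 months: 49 ≥ 3 is true
Combine:
[1.1.2] true → false = false
[1.1.3] true OR true = true
[1.1.4] false AND false = false
[1.1] false OR false OR true OR false = true
[1.2.1.1] false AND true = false
[1.2.1.2.1.1] exactly-one(false, false) = false
[1.2.1.2.1] NOT false = true
[1.2.1.2] NOT true = false
[1.2.1.3] true AND false AND false = false
[1.2.1] false AND false AND false = false
[1.2] NOT false = true
[1] true → true = true
[2] exactly-one(true, false, false) = true
[root] true AND true = true
Overall: true → honored

Honored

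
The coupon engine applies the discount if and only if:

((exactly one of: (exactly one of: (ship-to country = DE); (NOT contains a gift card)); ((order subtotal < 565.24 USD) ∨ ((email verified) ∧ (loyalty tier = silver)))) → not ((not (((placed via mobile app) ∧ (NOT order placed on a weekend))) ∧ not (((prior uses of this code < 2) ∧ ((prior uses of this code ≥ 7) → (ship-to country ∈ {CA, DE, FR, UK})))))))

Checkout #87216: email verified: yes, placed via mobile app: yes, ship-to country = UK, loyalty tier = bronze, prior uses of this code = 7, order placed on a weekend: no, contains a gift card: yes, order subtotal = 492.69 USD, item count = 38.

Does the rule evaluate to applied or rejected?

Atomic conditions:
  ship-to country = DE: UK == DE is false
  NOT contains a gift card: yes → false
  order subtotal < 565.24 USD: 492.69 < 565.24 is true
  email verified: yes → true
  loyalty tier = silver: bronze == silver is false
  placed via mobile app: yes → true
  NOT order placed on a weekend: no → true
  prior uses of this code < 2: 7 < 2 is false
  prior uses of this code ≥ 7: 7 ≥ 7 is true
  ship-to country ∈ {CA, DE, FR, UK}: UK is in the set → true
Combine:
[1.1] exactly-one(false, false) = false
[1.2.2] true AND false = false
[1.2] true OR false = true
[1] exactly-one(false, true) = true
[2.1.1.1] true AND true = true
[2.1.1] NOT true = false
[2.1.2.1.2] true → true = true
[2.1.2.1] false AND true = false
[2.1.2] NOT false = true
[2.1] false AND true = false
[2] NOT false = true
[root] true → true = true
Overall: true → applied

Applied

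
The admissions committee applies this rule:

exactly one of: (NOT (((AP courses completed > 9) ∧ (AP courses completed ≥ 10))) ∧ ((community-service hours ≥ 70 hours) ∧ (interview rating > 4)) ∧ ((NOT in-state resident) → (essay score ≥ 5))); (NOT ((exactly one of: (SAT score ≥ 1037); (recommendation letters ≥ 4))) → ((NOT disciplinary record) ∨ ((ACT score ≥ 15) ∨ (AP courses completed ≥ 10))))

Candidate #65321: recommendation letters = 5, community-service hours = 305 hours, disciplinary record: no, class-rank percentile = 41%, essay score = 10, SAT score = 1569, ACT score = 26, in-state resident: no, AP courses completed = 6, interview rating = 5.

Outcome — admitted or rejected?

Atomic conditions:
  AP courses completed > 9: 6 > 9 is false
  AP courses completed ≥ 10: 6 ≥ 10 is false
  community-service hours ≥ 70 hours: 305 ≥ 70 is true
  interview rating > 4: 5 > 4 is true
  NOT in-state resident: no → true
  essay score ≥ 5: 10 ≥ 5 is true
  SAT score ≥ 1037: 1569 ≥ 1037 is true
  recommendation letters ≥ 4: 5 ≥ 4 is true
  NOT disciplinary record: no → true
  ACT score ≥ 15: 26 ≥ 15 is true
Combine:
[1.1.1] false AND false = false
[1.1] NOT false = true
[1.2] true AND true = true
[1.3] true → true = true
[1] true AND true AND true = true
[2.1.1] exactly-one(true, true) = false
[2.1] NOT false = true
[2.2.2] true OR false = true
[2.2] true OR true = true
[2] true → true = true
[root] exactly-one(true, true) = false
Overall: false → rejected

Rejected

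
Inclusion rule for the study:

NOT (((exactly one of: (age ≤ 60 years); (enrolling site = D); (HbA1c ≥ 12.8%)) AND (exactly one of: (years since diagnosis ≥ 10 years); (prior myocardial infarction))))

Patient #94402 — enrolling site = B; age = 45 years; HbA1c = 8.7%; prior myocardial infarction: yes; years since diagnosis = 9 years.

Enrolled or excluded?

Atomic conditions:
  age ≤ 60 years: 45 ≤ 60 is true
  enrolling site = D: B == D is false
  HbA1c ≥ 12.8%: 8.7 ≥ 12.8 is false
  years since diagnosis ≥ 10 years: 9 ≥ 10 is false
  prior myocardial infarction: yes → true
Combine:
[1.1] exactly-one(true, false, false) = true
[1.2] exactly-one(false, true) = true
[1] true AND true = true
[root] NOT true = false
Overall: false → excluded

Excluded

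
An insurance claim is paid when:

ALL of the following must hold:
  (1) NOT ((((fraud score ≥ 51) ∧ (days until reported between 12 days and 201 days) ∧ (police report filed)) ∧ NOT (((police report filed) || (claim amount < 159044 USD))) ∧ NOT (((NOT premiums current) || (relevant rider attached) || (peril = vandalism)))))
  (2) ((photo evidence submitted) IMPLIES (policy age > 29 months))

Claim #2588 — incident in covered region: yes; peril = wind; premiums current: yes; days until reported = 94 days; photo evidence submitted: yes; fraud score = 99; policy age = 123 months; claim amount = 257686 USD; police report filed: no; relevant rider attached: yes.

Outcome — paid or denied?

Atomic conditions:
  fraud score ≥ 51: 99 ≥ 51 is true
  days until reported between 12 days and 201 days: 94 in [12, 201] is true
  police report filed: no → false
  claim amount < 159044 USD: 257686 < 159044 is false
  NOT premiums current: yes → false
  relevant rider attached: yes → true
  peril = vandalism: wind == vandalism is false
  photo evidence submitted: yes → true
  policy age > 29 months: 123 > 29 is true
Combine:
[1.1.1] true AND true AND false = false
[1.1.2.1] false OR false = false
[1.1.2] NOT false = true
[1.1.3.1] false OR true OR false = true
[1.1.3] NOT true = false
[1.1] false AND true AND false = false
[1] NOT false = true
[2] true → true = true
[root] true AND true = true
Overall: true → paid

Paid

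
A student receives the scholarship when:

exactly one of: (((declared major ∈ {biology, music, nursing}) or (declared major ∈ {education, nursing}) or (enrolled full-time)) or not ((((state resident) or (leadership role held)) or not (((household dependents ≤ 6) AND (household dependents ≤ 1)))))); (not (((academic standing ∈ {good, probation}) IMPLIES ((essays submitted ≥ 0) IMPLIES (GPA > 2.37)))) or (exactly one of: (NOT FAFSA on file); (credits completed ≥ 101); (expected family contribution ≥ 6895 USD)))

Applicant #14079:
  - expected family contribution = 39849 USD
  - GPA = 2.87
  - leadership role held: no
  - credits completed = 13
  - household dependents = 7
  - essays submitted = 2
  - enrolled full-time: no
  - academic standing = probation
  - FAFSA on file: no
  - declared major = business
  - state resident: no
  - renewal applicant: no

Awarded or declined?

Declined

Atomic conditions:
  declared major ∈ {biology, music, nursing}: business is not in the set → false
  declared major ∈ {education, nursing}: business is not in the set → false
  enrolled full-time: no → false
  state resident: no → false
  leadership role held: no → false
  household dependents ≤ 6: 7 ≤ 6 is false
  household dependents ≤ 1: 7 ≤ 1 is false
  academic standing ∈ {good, probation}: probation is in the set → true
  essays submitted ≥ 0: 2 ≥ 0 is true
  GPA > 2.37: 2.87 > 2.37 is true
  NOT FAFSA on file: no → true
  credits completed ≥ 101: 13 ≥ 101 is false
  expected family contribution ≥ 6895 USD: 39849 ≥ 6895 is true
Combine:
[1.1] false OR false OR false = false
[1.2.1.1] false OR false = false
[1.2.1.2.1] false AND false = false
[1.2.1.2] NOT false = true
[1.2.1] false OR true = true
[1.2] NOT true = false
[1] false OR false = false
[2.1.1.2] true → true = true
[2.1.1] true → true = true
[2.1] NOT true = false
[2.2] exactly-one(true, false, true) = false
[2] false OR false = false
[root] exactly-one(false, false) = false
Overall: false → declined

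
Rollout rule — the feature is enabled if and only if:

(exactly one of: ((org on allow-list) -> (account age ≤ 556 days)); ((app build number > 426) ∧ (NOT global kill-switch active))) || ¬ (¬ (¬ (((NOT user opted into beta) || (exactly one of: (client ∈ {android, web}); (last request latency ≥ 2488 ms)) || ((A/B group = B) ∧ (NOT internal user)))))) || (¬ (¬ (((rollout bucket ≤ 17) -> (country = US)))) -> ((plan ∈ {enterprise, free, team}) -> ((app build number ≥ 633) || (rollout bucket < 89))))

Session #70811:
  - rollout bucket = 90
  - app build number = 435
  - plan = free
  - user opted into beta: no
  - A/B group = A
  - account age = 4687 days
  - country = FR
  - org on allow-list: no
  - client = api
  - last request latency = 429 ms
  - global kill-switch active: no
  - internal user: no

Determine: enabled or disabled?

Disabled

Atomic conditions:
  org on allow-list: no → false
  account age ≤ 556 days: 4687 ≤ 556 is false
  app build number > 426: 435 > 426 is true
  NOT global kill-switch active: no → true
  NOT user opted into beta: no → true
  client ∈ {android, web}: api is not in the set → false
  last request latency ≥ 2488 ms: 429 ≥ 2488 is false
  A/B group = B: A == B is false
  NOT internal user: no → true
  rollout bucket ≤ 17: 90 ≤ 17 is false
  country = US: FR == US is false
  plan ∈ {enterprise, free, team}: free is in the set → true
  app build number ≥ 633: 435 ≥ 633 is false
  rollout bucket < 89: 90 < 89 is false
Combine:
[1.1] false → false (antecedent false ⇒ implication holds) = true
[1.2] true AND true = true
[1] exactly-one(true, true) = false
[2.1.1.1.2] exactly-one(false, false) = false
[2.1.1.1.3] false AND true = false
[2.1.1.1] true OR false OR false = true
[2.1.1] NOT true = false
[2.1] NOT false = true
[2] NOT true = false
[3.1.1.1] false → false (antecedent false ⇒ implication holds) = true
[3.1.1] NOT true = false
[3.1] NOT false = true
[3.2.2] false OR false = false
[3.2] true → false = false
[3] true → false = false
[root] false OR false OR false = false
Overall: false → disabled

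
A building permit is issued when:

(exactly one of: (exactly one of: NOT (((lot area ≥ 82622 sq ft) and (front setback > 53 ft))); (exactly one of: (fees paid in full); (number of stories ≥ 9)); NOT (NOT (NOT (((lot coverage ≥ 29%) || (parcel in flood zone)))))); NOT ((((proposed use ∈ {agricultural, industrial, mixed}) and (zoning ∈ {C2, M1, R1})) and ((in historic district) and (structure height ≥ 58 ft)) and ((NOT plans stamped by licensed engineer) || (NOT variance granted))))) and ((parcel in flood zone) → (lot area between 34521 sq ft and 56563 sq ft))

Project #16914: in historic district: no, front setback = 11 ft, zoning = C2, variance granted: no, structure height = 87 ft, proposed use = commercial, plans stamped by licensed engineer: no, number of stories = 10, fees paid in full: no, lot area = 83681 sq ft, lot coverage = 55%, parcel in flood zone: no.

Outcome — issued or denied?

Atomic conditions:
  lot area ≥ 82622 sq ft: 83681 ≥ 82622 is true
  front setback > 53 ft: 11 > 53 is false
  fees paid in full: no → false
  number of stories ≥ 9: 10 ≥ 9 is true
  lot coverage ≥ 29%: 55 ≥ 29 is true
  parcel in flood zone: no → false
  proposed use ∈ {agricultural, industrial, mixed}: commercial is not in the set → false
  zoning ∈ {C2, M1, R1}: C2 is in the set → true
  in historic district: no → false
  structure height ≥ 58 ft: 87 ≥ 58 is true
  NOT plans stamped by licensed engineer: no → true
  NOT variance granted: no → true
  lot area between 34521 sq ft and 56563 sq ft: 83681 in [34521, 56563] is false
Combine:
[1.1.1.1] true AND false = false
[1.1.1] NOT false = true
[1.1.2] exactly-one(false, true) = true
[1.1.3.1.1.1] true OR false = true
[1.1.3.1.1] NOT true = false
[1.1.3.1] NOT false = true
[1.1.3] NOT true = false
[1.1] exactly-one(true, true, false) = false
[1.2.1.1] false AND true = false
[1.2.1.2] false AND true = false
[1.2.1.3] true OR true = true
[1.2.1] false AND false AND true = false
[1.2] NOT false = true
[1] exactly-one(false, true) = true
[2] false → false (antecedent false ⇒ implication holds) = true
[root] true AND true = true
Overall: true → issued

Issued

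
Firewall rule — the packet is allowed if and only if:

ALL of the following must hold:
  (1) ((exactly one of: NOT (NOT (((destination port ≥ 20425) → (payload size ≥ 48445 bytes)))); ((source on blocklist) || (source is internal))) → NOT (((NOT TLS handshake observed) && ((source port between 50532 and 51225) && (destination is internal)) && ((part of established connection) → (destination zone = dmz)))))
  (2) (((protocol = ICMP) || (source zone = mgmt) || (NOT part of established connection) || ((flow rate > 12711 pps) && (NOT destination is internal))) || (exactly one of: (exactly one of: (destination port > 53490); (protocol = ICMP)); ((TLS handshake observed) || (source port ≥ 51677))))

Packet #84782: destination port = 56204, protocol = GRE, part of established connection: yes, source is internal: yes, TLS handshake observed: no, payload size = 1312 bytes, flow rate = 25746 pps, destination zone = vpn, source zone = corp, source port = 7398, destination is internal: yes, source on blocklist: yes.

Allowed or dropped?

Atomic conditions:
  destination port ≥ 20425: 56204 ≥ 20425 is true
  payload size ≥ 48445 bytes: 1312 ≥ 48445 is false
  source on blocklist: yes → true
  source is internal: yes → true
  NOT TLS handshake observed: no → true
  source port between 50532 and 51225: 7398 in [50532, 51225] is false
  destination is internal: yes → true
  part of established connection: yes → true
  destination zone = dmz: vpn == dmz is false
  protocol = ICMP: GRE == ICMP is false
  source zone = mgmt: corp == mgmt is false
  NOT part of established connection: yes → false
  flow rate > 12711 pps: 25746 > 12711 is true
  NOT destination is internal: yes → false
  destination port > 53490: 56204 > 53490 is true
  TLS handshake observed: no → false
  source port ≥ 51677: 7398 ≥ 51677 is false
Combine:
[1.1.1.1.1] true → false = false
[1.1.1.1] NOT false = true
[1.1.1] NOT true = false
[1.1.2] true OR true = true
[1.1] exactly-one(false, true) = true
[1.2.1.2] false AND true = false
[1.2.1.3] true → false = false
[1.2.1] true AND false AND false = false
[1.2] NOT false = true
[1] true → true = true
[2.1.4] true AND false = false
[2.1] false OR false OR false OR false = false
[2.2.1] exactly-one(true, false) = true
[2.2.2] false OR false = false
[2.2] exactly-one(true, false) = true
[2] false OR true = true
[root] true AND true = true
Overall: true → allowed

Allowed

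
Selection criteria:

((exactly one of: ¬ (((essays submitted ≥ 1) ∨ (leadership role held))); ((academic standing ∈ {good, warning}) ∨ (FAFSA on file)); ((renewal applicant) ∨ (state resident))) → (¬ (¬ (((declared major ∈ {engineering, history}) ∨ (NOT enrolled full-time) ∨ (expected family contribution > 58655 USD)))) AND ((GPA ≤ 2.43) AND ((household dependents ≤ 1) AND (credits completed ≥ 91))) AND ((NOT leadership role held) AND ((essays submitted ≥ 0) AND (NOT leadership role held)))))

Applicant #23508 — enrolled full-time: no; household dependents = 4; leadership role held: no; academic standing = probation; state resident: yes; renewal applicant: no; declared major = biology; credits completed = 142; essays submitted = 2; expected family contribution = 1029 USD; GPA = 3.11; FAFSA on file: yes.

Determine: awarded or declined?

Atomic conditions:
  essays submitted ≥ 1: 2 ≥ 1 is true
  leadership role held: no → false
  academic standing ∈ {good, warning}: probation is not in the set → false
  FAFSA on file: yes → true
  renewal applicant: no → false
  state resident: yes → true
  declared major ∈ {engineering, history}: biology is not in the set → false
  NOT enrolled full-time: no → true
  expected family contribution > 58655 USD: 1029 > 58655 is false
  GPA ≤ 2.43: 3.11 ≤ 2.43 is false
  household dependents ≤ 1: 4 ≤ 1 is false
  credits completed ≥ 91: 142 ≥ 91 is true
  NOT leadership role held: no → true
  essays submitted ≥ 0: 2 ≥ 0 is true
Combine:
[1.1.1] true OR false = true
[1.1] NOT true = false
[1.2] false OR true = true
[1.3] false OR true = true
[1] exactly-one(false, true, true) = false
[2.1.1.1] false OR true OR false = true
[2.1.1] NOT true = false
[2.1] NOT false = true
[2.2.2] false AND true = false
[2.2] false AND false = false
[2.3.2] true AND true = true
[2.3] true AND true = true
[2] true AND false AND true = false
[root] false → false (antecedent false ⇒ implication holds) = true
Overall: true → awarded

Awarded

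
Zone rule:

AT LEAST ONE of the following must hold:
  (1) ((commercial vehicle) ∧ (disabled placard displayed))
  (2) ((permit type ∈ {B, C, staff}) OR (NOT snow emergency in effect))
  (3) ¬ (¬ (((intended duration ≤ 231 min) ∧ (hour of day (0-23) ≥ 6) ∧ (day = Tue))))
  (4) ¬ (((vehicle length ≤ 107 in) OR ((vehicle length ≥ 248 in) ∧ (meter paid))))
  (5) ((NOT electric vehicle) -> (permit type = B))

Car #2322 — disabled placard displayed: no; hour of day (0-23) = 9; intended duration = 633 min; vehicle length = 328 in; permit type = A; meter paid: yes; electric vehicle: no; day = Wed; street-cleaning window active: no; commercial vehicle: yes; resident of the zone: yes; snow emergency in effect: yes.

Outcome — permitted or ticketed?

Atomic conditions:
  commercial vehicle: yes → true
  disabled placard displayed: no → false
  permit type ∈ {B, C, staff}: A is not in the set → false
  NOT snow emergency in effect: yes → false
  intended duration ≤ 231 min: 633 ≤ 231 is false
  hour of day (0-23) ≥ 6: 9 ≥ 6 is true
  day = Tue: Wed == Tue is false
  vehicle length ≤ 107 in: 328 ≤ 107 is false
  vehicle length ≥ 248 in: 328 ≥ 248 is true
  meter paid: yes → true
  NOT electric vehicle: no → true
  permit type = B: A == B is false
Combine:
[1] true AND false = false
[2] false OR false = false
[3.1.1] false AND true AND false = false
[3.1] NOT false = true
[3] NOT true = false
[4.1.2] true AND true = true
[4.1] false OR true = true
[4] NOT true = false
[5] true → false = false
[root] false OR false OR false OR false OR false = false
Overall: false → ticketed

Ticketed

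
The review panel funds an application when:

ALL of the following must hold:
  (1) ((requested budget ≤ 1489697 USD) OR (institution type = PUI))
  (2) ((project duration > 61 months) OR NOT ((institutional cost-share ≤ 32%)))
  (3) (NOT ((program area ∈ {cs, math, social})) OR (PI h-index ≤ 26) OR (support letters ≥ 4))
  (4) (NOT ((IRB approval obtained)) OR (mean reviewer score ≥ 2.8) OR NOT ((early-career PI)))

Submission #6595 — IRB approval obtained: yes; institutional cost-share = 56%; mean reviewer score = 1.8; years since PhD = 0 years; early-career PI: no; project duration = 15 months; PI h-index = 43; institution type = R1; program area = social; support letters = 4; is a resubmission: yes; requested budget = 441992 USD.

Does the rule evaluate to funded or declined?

Atomic conditions:
  requested budget ≤ 1489697 USD: 441992 ≤ 1489697 is true
  institution type = PUI: R1 == PUI is false
  project duration > 61 months: 15 > 61 is false
  institutional cost-share ≤ 32%: 56 ≤ 32 is false
  program area ∈ {cs, math, social}: social is in the set → true
  PI h-index ≤ 26: 43 ≤ 26 is false
  support letters ≥ 4: 4 ≥ 4 is true
  IRB approval obtained: yes → true
  mean reviewer score ≥ 2.8: 1.8 ≥ 2.8 is false
  early-career PI: no → false
Combine:
[1] true OR false = true
[2.2] NOT false = true
[2] false OR true = true
[3.1] NOT true = false
[3] false OR false OR true = true
[4.1] NOT true = false
[4.3] NOT false = true
[4] false OR false OR true = true
[root] true AND true AND true AND true = true
Overall: true → funded

Funded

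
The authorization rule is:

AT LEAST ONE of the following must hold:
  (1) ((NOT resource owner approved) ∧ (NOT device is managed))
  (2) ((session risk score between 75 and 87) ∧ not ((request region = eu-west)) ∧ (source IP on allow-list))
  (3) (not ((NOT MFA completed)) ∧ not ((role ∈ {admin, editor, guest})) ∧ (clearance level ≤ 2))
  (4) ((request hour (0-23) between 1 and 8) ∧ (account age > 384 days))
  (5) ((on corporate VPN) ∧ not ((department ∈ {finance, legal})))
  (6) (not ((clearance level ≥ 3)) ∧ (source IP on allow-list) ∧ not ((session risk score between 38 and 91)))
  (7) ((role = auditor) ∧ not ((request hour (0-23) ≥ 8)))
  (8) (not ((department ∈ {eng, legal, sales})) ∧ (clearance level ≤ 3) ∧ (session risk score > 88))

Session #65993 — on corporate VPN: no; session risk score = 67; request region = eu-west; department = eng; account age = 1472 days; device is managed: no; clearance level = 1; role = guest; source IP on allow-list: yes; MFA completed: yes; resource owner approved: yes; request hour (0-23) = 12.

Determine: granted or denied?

Denied

Atomic conditions:
  NOT resource owner approved: yes → false
  NOT device is managed: no → true
  session risk score between 75 and 87: 67 in [75, 87] is false
  request region = eu-west: eu-west == eu-west is true
  source IP on allow-list: yes → true
  NOT MFA completed: yes → false
  role ∈ {admin, editor, guest}: guest is in the set → true
  clearance level ≤ 2: 1 ≤ 2 is true
  request hour (0-23) between 1 and 8: 12 in [1, 8] is false
  account age > 384 days: 1472 > 384 is true
  on corporate VPN: no → false
  department ∈ {finance, legal}: eng is not in the set → false
  clearance level ≥ 3: 1 ≥ 3 is false
  session risk score between 38 and 91: 67 in [38, 91] is true
  role = auditor: guest == auditor is false
  request hour (0-23) ≥ 8: 12 ≥ 8 is true
  department ∈ {eng, legal, sales}: eng is in the set → true
  clearance level ≤ 3: 1 ≤ 3 is true
  session risk score > 88: 67 > 88 is false
Combine:
[1] false AND true = false
[2.2] NOT true = false
[2] false AND false AND true = false
[3.1] NOT false = true
[3.2] NOT true = false
[3] true AND false AND true = false
[4] false AND true = false
[5.2] NOT false = true
[5] false AND true = false
[6.1] NOT false = true
[6.3] NOT true = false
[6] true AND true AND false = false
[7.2] NOT true = false
[7] false AND false = false
[8.1] NOT true = false
[8] false AND true AND false = false
[root] false OR false OR false OR false OR false OR false OR false OR false = false
Overall: false → denied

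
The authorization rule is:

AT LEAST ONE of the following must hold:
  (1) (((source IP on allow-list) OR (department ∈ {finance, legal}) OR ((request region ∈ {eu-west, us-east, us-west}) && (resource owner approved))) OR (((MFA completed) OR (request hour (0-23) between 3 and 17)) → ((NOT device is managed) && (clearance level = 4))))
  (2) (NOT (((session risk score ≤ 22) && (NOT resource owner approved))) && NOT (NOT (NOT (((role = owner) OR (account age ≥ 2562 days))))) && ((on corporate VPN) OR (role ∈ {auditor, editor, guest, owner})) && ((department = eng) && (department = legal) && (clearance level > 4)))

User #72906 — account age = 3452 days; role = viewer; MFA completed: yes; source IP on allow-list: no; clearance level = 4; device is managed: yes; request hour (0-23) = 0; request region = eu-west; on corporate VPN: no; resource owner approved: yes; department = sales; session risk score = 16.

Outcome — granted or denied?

Atomic conditions:
  source IP on allow-list: no → false
  department ∈ {finance, legal}: sales is not in the set → false
  request region ∈ {eu-west, us-east, us-west}: eu-west is in the set → true
  resource owner approved: yes → true
  MFA completed: yes → true
  request hour (0-23) between 3 and 17: 0 in [3, 17] is false
  NOT device is managed: yes → false
  clearance level = 4: 4 == 4 is true
  session risk score ≤ 22: 16 ≤ 22 is true
  NOT resource owner approved: yes → false
  role = owner: viewer == owner is false
  account age ≥ 2562 days: 3452 ≥ 2562 is true
  on corporate VPN: no → false
  role ∈ {auditor, editor, guest, owner}: viewer is not in the set → false
  department = eng: sales == eng is false
  department = legal: sales == legal is false
  clearance level > 4: 4 > 4 is false
Combine:
[1.1.3] true AND true = true
[1.1] false OR false OR true = true
[1.2.1] true OR false = true
[1.2.2] false AND true = false
[1.2] true → false = false
[1] true OR false = true
[2.1.1] true AND false = false
[2.1] NOT false = true
[2.2.1.1.1] false OR true = true
[2.2.1.1] NOT true = false
[2.2.1] NOT false = true
[2.2] NOT true = false
[2.3] false OR false = false
[2.4] false AND false AND false = false
[2] true AND false AND false AND false = false
[root] true OR false = true
Overall: true → granted

Granted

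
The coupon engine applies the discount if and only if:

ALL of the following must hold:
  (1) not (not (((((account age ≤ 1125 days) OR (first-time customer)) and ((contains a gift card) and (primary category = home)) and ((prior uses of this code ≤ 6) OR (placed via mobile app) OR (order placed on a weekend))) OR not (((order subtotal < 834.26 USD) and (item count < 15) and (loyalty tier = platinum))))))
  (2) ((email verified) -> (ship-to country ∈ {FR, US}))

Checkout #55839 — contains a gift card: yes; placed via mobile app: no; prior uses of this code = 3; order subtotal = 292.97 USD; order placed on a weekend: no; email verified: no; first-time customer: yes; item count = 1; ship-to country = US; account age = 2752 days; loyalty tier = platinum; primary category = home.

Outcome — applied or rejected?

Applied

Atomic conditions:
  account age ≤ 1125 days: 2752 ≤ 1125 is false
  first-time customer: yes → true
  contains a gift card: yes → true
  primary category = home: home == home is true
  prior uses of this code ≤ 6: 3 ≤ 6 is true
  placed via mobile app: no → false
  order placed on a weekend: no → false
  order subtotal < 834.26 USD: 292.97 < 834.26 is true
  item count < 15: 1 < 15 is true
  loyalty tier = platinum: platinum == platinum is true
  email verified: no → false
  ship-to country ∈ {FR, US}: US is in the set → true
Combine:
[1.1.1.1.1] false OR true = true
[1.1.1.1.2] true AND true = true
[1.1.1.1.3] true OR false OR false = true
[1.1.1.1] true AND true AND true = true
[1.1.1.2.1] true AND true AND true = true
[1.1.1.2] NOT true = false
[1.1.1] true OR false = true
[1.1] NOT true = false
[1] NOT false = true
[2] false → true (antecedent false ⇒ implication holds) = true
[root] true AND true = true
Overall: true → applied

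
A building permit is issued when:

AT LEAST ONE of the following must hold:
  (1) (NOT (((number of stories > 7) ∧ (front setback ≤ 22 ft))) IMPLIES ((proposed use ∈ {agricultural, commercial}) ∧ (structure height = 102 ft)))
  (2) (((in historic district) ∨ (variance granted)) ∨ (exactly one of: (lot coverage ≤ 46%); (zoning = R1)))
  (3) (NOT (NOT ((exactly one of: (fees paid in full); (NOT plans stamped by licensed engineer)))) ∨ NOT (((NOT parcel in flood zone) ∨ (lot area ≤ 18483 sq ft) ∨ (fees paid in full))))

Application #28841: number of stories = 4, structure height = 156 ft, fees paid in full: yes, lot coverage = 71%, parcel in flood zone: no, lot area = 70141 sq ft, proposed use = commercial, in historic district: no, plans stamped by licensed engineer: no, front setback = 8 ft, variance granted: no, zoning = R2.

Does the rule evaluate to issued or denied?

Atomic conditions:
  number of stories > 7: 4 > 7 is false
  front setback ≤ 22 ft: 8 ≤ 22 is true
  proposed use ∈ {agricultural, commercial}: commercial is in the set → true
  structure height = 102 ft: 156 == 102 is false
  in historic district: no → false
  variance granted: no → false
  lot coverage ≤ 46%: 71 ≤ 46 is false
  zoning = R1: R2 == R1 is false
  fees paid in full: yes → true
  NOT plans stamped by licensed engineer: no → true
  NOT parcel in flood zone: no → true
  lot area ≤ 18483 sq ft: 70141 ≤ 18483 is false
Combine:
[1.1.1] false AND true = false
[1.1] NOT false = true
[1.2] true AND false = false
[1] true → false = false
[2.1] false OR false = false
[2.2] exactly-one(false, false) = false
[2] false OR false = false
[3.1.1.1] exactly-one(true, true) = false
[3.1.1] NOT false = true
[3.1] NOT true = false
[3.2.1] true OR false OR true = true
[3.2] NOT true = false
[3] false OR false = false
[root] false OR false OR false = false
Overall: false → denied

Denied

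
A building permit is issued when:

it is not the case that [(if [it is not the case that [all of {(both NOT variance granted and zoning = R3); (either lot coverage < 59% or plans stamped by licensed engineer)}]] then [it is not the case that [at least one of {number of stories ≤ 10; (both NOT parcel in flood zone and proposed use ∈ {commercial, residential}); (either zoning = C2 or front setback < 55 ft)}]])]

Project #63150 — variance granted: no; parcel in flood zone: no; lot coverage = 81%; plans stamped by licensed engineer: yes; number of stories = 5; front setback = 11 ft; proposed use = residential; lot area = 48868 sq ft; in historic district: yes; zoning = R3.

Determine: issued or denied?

Denied

Atomic conditions:
  NOT variance granted: no → true
  zoning = R3: R3 == R3 is true
  lot coverage < 59%: 81 < 59 is false
  plans stamped by licensed engineer: yes → true
  number of stories ≤ 10: 5 ≤ 10 is true
  NOT parcel in flood zone: no → true
  proposed use ∈ {commercial, residential}: residential is in the set → true
  zoning = C2: R3 == C2 is false
  front setback < 55 ft: 11 < 55 is true
Combine:
[1.1.1.1] true AND true = true
[1.1.1.2] false OR true = true
[1.1.1] true AND true = true
[1.1] NOT true = false
[1.2.1.2] true AND true = true
[1.2.1.3] false OR true = true
[1.2.1] true OR true OR true = true
[1.2] NOT true = false
[1] false → false (antecedent false ⇒ implication holds) = true
[root] NOT true = false
Overall: false → denied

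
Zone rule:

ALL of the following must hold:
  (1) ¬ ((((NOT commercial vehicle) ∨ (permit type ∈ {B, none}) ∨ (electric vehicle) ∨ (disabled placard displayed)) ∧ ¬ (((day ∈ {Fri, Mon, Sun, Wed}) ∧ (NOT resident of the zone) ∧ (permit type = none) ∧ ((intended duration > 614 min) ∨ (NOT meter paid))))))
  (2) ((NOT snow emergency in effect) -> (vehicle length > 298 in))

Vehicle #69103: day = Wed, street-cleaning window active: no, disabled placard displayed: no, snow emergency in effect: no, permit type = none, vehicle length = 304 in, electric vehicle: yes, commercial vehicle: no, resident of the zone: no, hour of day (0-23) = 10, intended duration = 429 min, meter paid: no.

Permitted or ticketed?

Atomic conditions:
  NOT commercial vehicle: no → true
  permit type ∈ {B, none}: none is in the set → true
  electric vehicle: yes → true
  disabled placard displayed: no → false
  day ∈ {Fri, Mon, Sun, Wed}: Wed is in the set → true
  NOT resident of the zone: no → true
  permit type = none: none == none is true
  intended duration > 614 min: 429 > 614 is false
  NOT meter paid: no → true
  NOT snow emergency in effect: no → true
  vehicle length > 298 in: 304 > 298 is true
Combine:
[1.1.1] true OR true OR true OR false = true
[1.1.2.1.4] false OR true = true
[1.1.2.1] true AND true AND true AND true = true
[1.1.2] NOT true = false
[1.1] true AND false = false
[1] NOT false = true
[2] true → true = true
[root] true AND true = true
Overall: true → permitted

Permitted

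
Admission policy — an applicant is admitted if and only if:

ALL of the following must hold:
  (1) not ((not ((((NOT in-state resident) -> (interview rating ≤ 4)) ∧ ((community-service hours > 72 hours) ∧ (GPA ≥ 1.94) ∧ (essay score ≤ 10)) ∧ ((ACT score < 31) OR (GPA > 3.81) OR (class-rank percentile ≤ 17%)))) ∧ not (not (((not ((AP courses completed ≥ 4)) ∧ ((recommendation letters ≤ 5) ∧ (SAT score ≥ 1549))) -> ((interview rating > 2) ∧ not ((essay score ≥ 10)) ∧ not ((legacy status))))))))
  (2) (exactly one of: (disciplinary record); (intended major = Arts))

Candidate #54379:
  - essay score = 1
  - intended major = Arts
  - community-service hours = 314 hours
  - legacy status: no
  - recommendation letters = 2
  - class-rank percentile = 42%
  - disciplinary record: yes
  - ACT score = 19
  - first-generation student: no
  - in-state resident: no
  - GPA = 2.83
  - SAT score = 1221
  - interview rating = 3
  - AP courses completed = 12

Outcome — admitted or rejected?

Atomic conditions:
  NOT in-state resident: no → true
  interview rating ≤ 4: 3 ≤ 4 is true
  community-service hours > 72 hours: 314 > 72 is true
  GPA ≥ 1.94: 2.83 ≥ 1.94 is true
  essay score ≤ 10: 1 ≤ 10 is true
  ACT score < 31: 19 < 31 is true
  GPA > 3.81: 2.83 > 3.81 is false
  class-rank percentile ≤ 17%: 42 ≤ 17 is false
  AP courses completed ≥ 4: 12 ≥ 4 is true
  recommendation letters ≤ 5: 2 ≤ 5 is true
  SAT score ≥ 1549: 1221 ≥ 1549 is false
  interview rating > 2: 3 > 2 is true
  essay score ≥ 10: 1 ≥ 10 is false
  legacy status: no → false
  disciplinary record: yes → true
  intended major = Arts: Arts == Arts is true
Combine:
[1.1.1.1.1] true → true = true
[1.1.1.1.2] true AND true AND true = true
[1.1.1.1.3] true OR false OR false = true
[1.1.1.1] true AND true AND true = true
[1.1.1] NOT true = false
[1.1.2.1.1.1.1] NOT true = false
[1.1.2.1.1.1.2] true AND false = false
[1.1.2.1.1.1] false AND false = false
[1.1.2.1.1.2.2] NOT false = true
[1.1.2.1.1.2.3] NOT false = true
[1.1.2.1.1.2] true AND true AND true = true
[1.1.2.1.1] false → true (antecedent false ⇒ implication holds) = true
[1.1.2.1] NOT true = false
[1.1.2] NOT false = true
[1.1] false AND true = false
[1] NOT false = true
[2] exactly-one(true, true) = false
[root] true AND false = false
Overall: false → rejected

Rejected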